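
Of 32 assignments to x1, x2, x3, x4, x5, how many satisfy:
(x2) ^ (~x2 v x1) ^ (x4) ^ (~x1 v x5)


CNF with 4 clauses over 5 vars (32 assignments).
An assignment satisfies CNF iff every clause has >=1 true literal.
Check each row (bits = x1,x2,x3,x4,x5; clause T/F shown):
  row 0 [00000]: clauses=FTFT -> 0
  row 1 [00001]: clauses=FTFT -> 0
  row 2 [00010]: clauses=FTTT -> 0
  row 3 [00011]: clauses=FTTT -> 0
  row 4 [00100]: clauses=FTFT -> 0
  row 5 [00101]: clauses=FTFT -> 0
  row 6 [00110]: clauses=FTTT -> 0
  row 7 [00111]: clauses=FTTT -> 0
  row 8 [01000]: clauses=TFFT -> 0
  row 9 [01001]: clauses=TFFT -> 0
  row 10 [01010]: clauses=TFTT -> 0
  row 11 [01011]: clauses=TFTT -> 0
  row 12 [01100]: clauses=TFFT -> 0
  row 13 [01101]: clauses=TFFT -> 0
  row 14 [01110]: clauses=TFTT -> 0
  row 15 [01111]: clauses=TFTT -> 0
  row 16 [10000]: clauses=FTFF -> 0
  row 17 [10001]: clauses=FTFT -> 0
  row 18 [10010]: clauses=FTTF -> 0
  row 19 [10011]: clauses=FTTT -> 0
  row 20 [10100]: clauses=FTFF -> 0
  row 21 [10101]: clauses=FTFT -> 0
  row 22 [10110]: clauses=FTTF -> 0
  row 23 [10111]: clauses=FTTT -> 0
  row 24 [11000]: clauses=TTFF -> 0
  row 25 [11001]: clauses=TTFT -> 0
  row 26 [11010]: clauses=TTTF -> 0
  row 27 [11011]: clauses=TTTT -> 1
  row 28 [11100]: clauses=TTFF -> 0
  row 29 [11101]: clauses=TTFT -> 0
  row 30 [11110]: clauses=TTTF -> 0
  row 31 [11111]: clauses=TTTT -> 1
Full result column, 8 rows per line (x1,x2 fixed per line; x3,x4,x5 runs 000..111 left to right):
  rows 0-7 [x1,x2=00]: 00000000  (ones: 0)
  rows 8-15 [x1,x2=01]: 00000000  (ones: 0)
  rows 16-23 [x1,x2=10]: 00000000  (ones: 0)
  rows 24-31 [x1,x2=11]: 00010001  (ones: 2)
Satisfying assignments = 0+0+0+2 = 2

2


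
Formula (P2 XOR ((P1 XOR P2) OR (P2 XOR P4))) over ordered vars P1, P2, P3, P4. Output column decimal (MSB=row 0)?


Formula: (P2 XOR ((P1 XOR P2) OR (P2 XOR P4))) over P1, P2, P3, P4 (16 rows)
Evaluate each row (bits = P1,P2,P3,P4, MSB first):
  row 0 [0000]: (0 XOR ((0 XOR 0) OR (0 XOR 0))) -> 0
  row 1 [0001]: (0 XOR ((0 XOR 0) OR (0 XOR 1))) -> 1
  row 2 [0010]: (0 XOR ((0 XOR 0) OR (0 XOR 0))) -> 0
  row 3 [0011]: (0 XOR ((0 XOR 0) OR (0 XOR 1))) -> 1
  row 4 [0100]: (1 XOR ((0 XOR 1) OR (1 XOR 0))) -> 0
  row 5 [0101]: (1 XOR ((0 XOR 1) OR (1 XOR 1))) -> 0
  row 6 [0110]: (1 XOR ((0 XOR 1) OR (1 XOR 0))) -> 0
  row 7 [0111]: (1 XOR ((0 XOR 1) OR (1 XOR 1))) -> 0
  row 8 [1000]: (0 XOR ((1 XOR 0) OR (0 XOR 0))) -> 1
  row 9 [1001]: (0 XOR ((1 XOR 0) OR (0 XOR 1))) -> 1
  row 10 [1010]: (0 XOR ((1 XOR 0) OR (0 XOR 0))) -> 1
  row 11 [1011]: (0 XOR ((1 XOR 0) OR (0 XOR 1))) -> 1
  row 12 [1100]: (1 XOR ((1 XOR 1) OR (1 XOR 0))) -> 0
  row 13 [1101]: (1 XOR ((1 XOR 1) OR (1 XOR 1))) -> 1
  row 14 [1110]: (1 XOR ((1 XOR 1) OR (1 XOR 0))) -> 0
  row 15 [1111]: (1 XOR ((1 XOR 1) OR (1 XOR 1))) -> 1
Full result column, 4 rows per line (P1,P2 fixed per line; P3,P4 runs 00..11 left to right):
  rows 0-3 [P1,P2=00]: 0101  = hex 5
  rows 4-7 [P1,P2=01]: 0000  = hex 0
  rows 8-11 [P1,P2=10]: 1111  = hex F
  rows 12-15 [P1,P2=11]: 0101  = hex 5
Output column (row 0 .. row 15) = 0101000011110101
Output column grouped in 4s = 0101 0000 1111 0101 = 0x50F5
Convert to decimal digit by digit (value = value*16 + digit):
  5 -> 5
  5*16 + 0 = 80
  80*16 + 15 (F) = 1295
  1295*16 + 5 = 20725
Decimal = 20725

20725


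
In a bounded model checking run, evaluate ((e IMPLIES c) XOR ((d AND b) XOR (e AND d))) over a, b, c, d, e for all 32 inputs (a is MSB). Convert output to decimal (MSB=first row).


Formula: ((e IMPLIES c) XOR ((d AND b) XOR (e AND d))) over a, b, c, d, e (32 rows)
Evaluate each row (bits = a,b,c,d,e, MSB first):
  row 0 [00000]: ((0 IMPLIES 0) XOR ((0 AND 0) XOR (0 AND 0))) -> 1
  row 1 [00001]: ((1 IMPLIES 0) XOR ((0 AND 0) XOR (1 AND 0))) -> 0
  row 2 [00010]: ((0 IMPLIES 0) XOR ((1 AND 0) XOR (0 AND 1))) -> 1
  row 3 [00011]: ((1 IMPLIES 0) XOR ((1 AND 0) XOR (1 AND 1))) -> 1
  row 4 [00100]: ((0 IMPLIES 1) XOR ((0 AND 0) XOR (0 AND 0))) -> 1
  row 5 [00101]: ((1 IMPLIES 1) XOR ((0 AND 0) XOR (1 AND 0))) -> 1
  row 6 [00110]: ((0 IMPLIES 1) XOR ((1 AND 0) XOR (0 AND 1))) -> 1
  row 7 [00111]: ((1 IMPLIES 1) XOR ((1 AND 0) XOR (1 AND 1))) -> 0
  row 8 [01000]: ((0 IMPLIES 0) XOR ((0 AND 1) XOR (0 AND 0))) -> 1
  row 9 [01001]: ((1 IMPLIES 0) XOR ((0 AND 1) XOR (1 AND 0))) -> 0
  row 10 [01010]: ((0 IMPLIES 0) XOR ((1 AND 1) XOR (0 AND 1))) -> 0
  row 11 [01011]: ((1 IMPLIES 0) XOR ((1 AND 1) XOR (1 AND 1))) -> 0
  row 12 [01100]: ((0 IMPLIES 1) XOR ((0 AND 1) XOR (0 AND 0))) -> 1
  row 13 [01101]: ((1 IMPLIES 1) XOR ((0 AND 1) XOR (1 AND 0))) -> 1
  row 14 [01110]: ((0 IMPLIES 1) XOR ((1 AND 1) XOR (0 AND 1))) -> 0
  row 15 [01111]: ((1 IMPLIES 1) XOR ((1 AND 1) XOR (1 AND 1))) -> 1
  row 16 [10000]: ((0 IMPLIES 0) XOR ((0 AND 0) XOR (0 AND 0))) -> 1
  row 17 [10001]: ((1 IMPLIES 0) XOR ((0 AND 0) XOR (1 AND 0))) -> 0
  row 18 [10010]: ((0 IMPLIES 0) XOR ((1 AND 0) XOR (0 AND 1))) -> 1
  row 19 [10011]: ((1 IMPLIES 0) XOR ((1 AND 0) XOR (1 AND 1))) -> 1
  row 20 [10100]: ((0 IMPLIES 1) XOR ((0 AND 0) XOR (0 AND 0))) -> 1
  row 21 [10101]: ((1 IMPLIES 1) XOR ((0 AND 0) XOR (1 AND 0))) -> 1
  row 22 [10110]: ((0 IMPLIES 1) XOR ((1 AND 0) XOR (0 AND 1))) -> 1
  row 23 [10111]: ((1 IMPLIES 1) XOR ((1 AND 0) XOR (1 AND 1))) -> 0
  row 24 [11000]: ((0 IMPLIES 0) XOR ((0 AND 1) XOR (0 AND 0))) -> 1
  row 25 [11001]: ((1 IMPLIES 0) XOR ((0 AND 1) XOR (1 AND 0))) -> 0
  row 26 [11010]: ((0 IMPLIES 0) XOR ((1 AND 1) XOR (0 AND 1))) -> 0
  row 27 [11011]: ((1 IMPLIES 0) XOR ((1 AND 1) XOR (1 AND 1))) -> 0
  row 28 [11100]: ((0 IMPLIES 1) XOR ((0 AND 1) XOR (0 AND 0))) -> 1
  row 29 [11101]: ((1 IMPLIES 1) XOR ((0 AND 1) XOR (1 AND 0))) -> 1
  row 30 [11110]: ((0 IMPLIES 1) XOR ((1 AND 1) XOR (0 AND 1))) -> 0
  row 31 [11111]: ((1 IMPLIES 1) XOR ((1 AND 1) XOR (1 AND 1))) -> 1
Full result column, 4 rows per line (a,b,c fixed per line; d,e runs 00..11 left to right):
  rows 0-3 [a,b,c=000]: 1011  = hex B
  rows 4-7 [a,b,c=001]: 1110  = hex E
  rows 8-11 [a,b,c=010]: 1000  = hex 8
  rows 12-15 [a,b,c=011]: 1101  = hex D
  rows 16-19 [a,b,c=100]: 1011  = hex B
  rows 20-23 [a,b,c=101]: 1110  = hex E
  rows 24-27 [a,b,c=110]: 1000  = hex 8
  rows 28-31 [a,b,c=111]: 1101  = hex D
Output column (row 0 .. row 31) = 10111110100011011011111010001101
Output column grouped in 4s = 1011 1110 1000 1101 1011 1110 1000 1101 = 0xBE8DBE8D
Convert to decimal digit by digit (value = value*16 + digit):
  B -> 11
  11*16 + 14 (E) = 190
  190*16 + 8 = 3048
  3048*16 + 13 (D) = 48781
  48781*16 + 11 (B) = 780507
  780507*16 + 14 (E) = 12488126
  12488126*16 + 8 = 199810024
  199810024*16 + 13 (D) = 3196960397
Decimal = 3196960397

3196960397


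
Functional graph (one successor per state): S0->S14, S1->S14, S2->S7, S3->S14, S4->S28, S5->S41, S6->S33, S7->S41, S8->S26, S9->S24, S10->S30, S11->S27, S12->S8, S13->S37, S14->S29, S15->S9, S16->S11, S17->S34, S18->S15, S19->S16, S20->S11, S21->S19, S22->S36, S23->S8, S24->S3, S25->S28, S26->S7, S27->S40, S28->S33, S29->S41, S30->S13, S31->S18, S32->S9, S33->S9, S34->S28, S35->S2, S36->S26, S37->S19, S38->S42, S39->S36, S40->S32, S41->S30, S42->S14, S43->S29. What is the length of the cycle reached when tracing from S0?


Trace from S0 until a state repeats:
  S0 -> S14 -> S29 -> S41 -> S30 -> S13 -> S37 -> S19 -> S16 -> S11 -> S27 -> S40 -> S32 -> S9 -> S24 -> S3 -> S14
S14 first seen at step 1, revisited at step 16.
Cycle length = 16 - 1 = 15

15


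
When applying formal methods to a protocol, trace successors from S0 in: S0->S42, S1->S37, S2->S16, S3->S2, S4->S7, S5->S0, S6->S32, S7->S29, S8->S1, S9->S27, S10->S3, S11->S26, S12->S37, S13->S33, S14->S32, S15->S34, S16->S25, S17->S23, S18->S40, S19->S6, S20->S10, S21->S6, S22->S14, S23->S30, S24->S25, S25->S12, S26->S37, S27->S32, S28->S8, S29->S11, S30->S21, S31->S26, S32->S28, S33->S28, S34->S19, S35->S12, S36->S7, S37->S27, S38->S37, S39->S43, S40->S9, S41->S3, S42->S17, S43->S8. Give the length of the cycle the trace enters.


Trace from S0 until a state repeats:
  S0 -> S42 -> S17 -> S23 -> S30 -> S21 -> S6 -> S32 -> S28 -> S8 -> S1 -> S37 -> S27 -> S32
S32 first seen at step 7, revisited at step 13.
Cycle length = 13 - 7 = 6

6


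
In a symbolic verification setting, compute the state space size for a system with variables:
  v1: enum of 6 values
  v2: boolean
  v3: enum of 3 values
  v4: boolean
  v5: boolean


State space = product of domain sizes of all variables.
Domain sizes:
  v1 (enum of 6 values): 6
  v2 (boolean): 2
  v3 (enum of 3 values): 3
  v4 (boolean): 2
  v5 (boolean): 2
Product = 6 * 2 * 3 * 2 * 2 = 144

144


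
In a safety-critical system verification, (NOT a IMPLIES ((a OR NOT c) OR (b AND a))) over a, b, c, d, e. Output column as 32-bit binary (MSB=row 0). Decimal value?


Formula: (NOT a IMPLIES ((a OR NOT c) OR (b AND a))) over a, b, c, d, e (32 rows)
Evaluate each row (bits = a,b,c,d,e, MSB first):
  row 0 [00000]: (NOT 0 IMPLIES ((0 OR NOT 0) OR (0 AND 0))) -> 1
  row 1 [00001]: (NOT 0 IMPLIES ((0 OR NOT 0) OR (0 AND 0))) -> 1
  row 2 [00010]: (NOT 0 IMPLIES ((0 OR NOT 0) OR (0 AND 0))) -> 1
  row 3 [00011]: (NOT 0 IMPLIES ((0 OR NOT 0) OR (0 AND 0))) -> 1
  row 4 [00100]: (NOT 0 IMPLIES ((0 OR NOT 1) OR (0 AND 0))) -> 0
  row 5 [00101]: (NOT 0 IMPLIES ((0 OR NOT 1) OR (0 AND 0))) -> 0
  row 6 [00110]: (NOT 0 IMPLIES ((0 OR NOT 1) OR (0 AND 0))) -> 0
  row 7 [00111]: (NOT 0 IMPLIES ((0 OR NOT 1) OR (0 AND 0))) -> 0
  row 8 [01000]: (NOT 0 IMPLIES ((0 OR NOT 0) OR (1 AND 0))) -> 1
  row 9 [01001]: (NOT 0 IMPLIES ((0 OR NOT 0) OR (1 AND 0))) -> 1
  row 10 [01010]: (NOT 0 IMPLIES ((0 OR NOT 0) OR (1 AND 0))) -> 1
  row 11 [01011]: (NOT 0 IMPLIES ((0 OR NOT 0) OR (1 AND 0))) -> 1
  row 12 [01100]: (NOT 0 IMPLIES ((0 OR NOT 1) OR (1 AND 0))) -> 0
  row 13 [01101]: (NOT 0 IMPLIES ((0 OR NOT 1) OR (1 AND 0))) -> 0
  row 14 [01110]: (NOT 0 IMPLIES ((0 OR NOT 1) OR (1 AND 0))) -> 0
  row 15 [01111]: (NOT 0 IMPLIES ((0 OR NOT 1) OR (1 AND 0))) -> 0
  row 16 [10000]: (NOT 1 IMPLIES ((1 OR NOT 0) OR (0 AND 1))) -> 1
  row 17 [10001]: (NOT 1 IMPLIES ((1 OR NOT 0) OR (0 AND 1))) -> 1
  row 18 [10010]: (NOT 1 IMPLIES ((1 OR NOT 0) OR (0 AND 1))) -> 1
  row 19 [10011]: (NOT 1 IMPLIES ((1 OR NOT 0) OR (0 AND 1))) -> 1
  row 20 [10100]: (NOT 1 IMPLIES ((1 OR NOT 1) OR (0 AND 1))) -> 1
  row 21 [10101]: (NOT 1 IMPLIES ((1 OR NOT 1) OR (0 AND 1))) -> 1
  row 22 [10110]: (NOT 1 IMPLIES ((1 OR NOT 1) OR (0 AND 1))) -> 1
  row 23 [10111]: (NOT 1 IMPLIES ((1 OR NOT 1) OR (0 AND 1))) -> 1
  row 24 [11000]: (NOT 1 IMPLIES ((1 OR NOT 0) OR (1 AND 1))) -> 1
  row 25 [11001]: (NOT 1 IMPLIES ((1 OR NOT 0) OR (1 AND 1))) -> 1
  row 26 [11010]: (NOT 1 IMPLIES ((1 OR NOT 0) OR (1 AND 1))) -> 1
  row 27 [11011]: (NOT 1 IMPLIES ((1 OR NOT 0) OR (1 AND 1))) -> 1
  row 28 [11100]: (NOT 1 IMPLIES ((1 OR NOT 1) OR (1 AND 1))) -> 1
  row 29 [11101]: (NOT 1 IMPLIES ((1 OR NOT 1) OR (1 AND 1))) -> 1
  row 30 [11110]: (NOT 1 IMPLIES ((1 OR NOT 1) OR (1 AND 1))) -> 1
  row 31 [11111]: (NOT 1 IMPLIES ((1 OR NOT 1) OR (1 AND 1))) -> 1
Full result column, 4 rows per line (a,b,c fixed per line; d,e runs 00..11 left to right):
  rows 0-3 [a,b,c=000]: 1111  = hex F
  rows 4-7 [a,b,c=001]: 0000  = hex 0
  rows 8-11 [a,b,c=010]: 1111  = hex F
  rows 12-15 [a,b,c=011]: 0000  = hex 0
  rows 16-19 [a,b,c=100]: 1111  = hex F
  rows 20-23 [a,b,c=101]: 1111  = hex F
  rows 24-27 [a,b,c=110]: 1111  = hex F
  rows 28-31 [a,b,c=111]: 1111  = hex F
Output column (row 0 .. row 31) = 11110000111100001111111111111111
Output column grouped in 4s = 1111 0000 1111 0000 1111 1111 1111 1111 = 0xF0F0FFFF
Convert to decimal digit by digit (value = value*16 + digit):
  F -> 15
  15*16 + 0 = 240
  240*16 + 15 (F) = 3855
  3855*16 + 0 = 61680
  61680*16 + 15 (F) = 986895
  986895*16 + 15 (F) = 15790335
  15790335*16 + 15 (F) = 252645375
  252645375*16 + 15 (F) = 4042326015
Decimal = 4042326015

4042326015


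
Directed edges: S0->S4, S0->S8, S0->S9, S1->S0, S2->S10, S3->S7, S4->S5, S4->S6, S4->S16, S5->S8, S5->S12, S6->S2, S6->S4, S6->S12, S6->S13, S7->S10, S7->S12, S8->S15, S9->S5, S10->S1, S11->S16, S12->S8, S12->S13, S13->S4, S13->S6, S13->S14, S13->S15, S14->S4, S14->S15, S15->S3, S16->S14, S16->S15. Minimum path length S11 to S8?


BFS layer-by-layer from S11:
  dist 0: {S11}
  dist 1: {S16}
  dist 2: {S14, S15}
  dist 3: {S3, S4}
  dist 4: {S5, S6, S7}
  dist 5: {S2, S8, S10, S12, S13}
  -> S8 reached at distance 5
Shortest path length = 5

5


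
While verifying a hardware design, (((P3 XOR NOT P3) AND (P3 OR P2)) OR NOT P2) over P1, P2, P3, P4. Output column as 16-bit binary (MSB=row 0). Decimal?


Formula: (((P3 XOR NOT P3) AND (P3 OR P2)) OR NOT P2) over P1, P2, P3, P4 (16 rows)
Evaluate each row (bits = P1,P2,P3,P4, MSB first):
  row 0 [0000]: (((0 XOR NOT 0) AND (0 OR 0)) OR NOT 0) -> 1
  row 1 [0001]: (((0 XOR NOT 0) AND (0 OR 0)) OR NOT 0) -> 1
  row 2 [0010]: (((1 XOR NOT 1) AND (1 OR 0)) OR NOT 0) -> 1
  row 3 [0011]: (((1 XOR NOT 1) AND (1 OR 0)) OR NOT 0) -> 1
  row 4 [0100]: (((0 XOR NOT 0) AND (0 OR 1)) OR NOT 1) -> 1
  row 5 [0101]: (((0 XOR NOT 0) AND (0 OR 1)) OR NOT 1) -> 1
  row 6 [0110]: (((1 XOR NOT 1) AND (1 OR 1)) OR NOT 1) -> 1
  row 7 [0111]: (((1 XOR NOT 1) AND (1 OR 1)) OR NOT 1) -> 1
  row 8 [1000]: (((0 XOR NOT 0) AND (0 OR 0)) OR NOT 0) -> 1
  row 9 [1001]: (((0 XOR NOT 0) AND (0 OR 0)) OR NOT 0) -> 1
  row 10 [1010]: (((1 XOR NOT 1) AND (1 OR 0)) OR NOT 0) -> 1
  row 11 [1011]: (((1 XOR NOT 1) AND (1 OR 0)) OR NOT 0) -> 1
  row 12 [1100]: (((0 XOR NOT 0) AND (0 OR 1)) OR NOT 1) -> 1
  row 13 [1101]: (((0 XOR NOT 0) AND (0 OR 1)) OR NOT 1) -> 1
  row 14 [1110]: (((1 XOR NOT 1) AND (1 OR 1)) OR NOT 1) -> 1
  row 15 [1111]: (((1 XOR NOT 1) AND (1 OR 1)) OR NOT 1) -> 1
Full result column, 4 rows per line (P1,P2 fixed per line; P3,P4 runs 00..11 left to right):
  rows 0-3 [P1,P2=00]: 1111  = hex F
  rows 4-7 [P1,P2=01]: 1111  = hex F
  rows 8-11 [P1,P2=10]: 1111  = hex F
  rows 12-15 [P1,P2=11]: 1111  = hex F
Output column (row 0 .. row 15) = 1111111111111111
Output column grouped in 4s = 1111 1111 1111 1111 = 0xFFFF
Convert to decimal digit by digit (value = value*16 + digit):
  F -> 15
  15*16 + 15 (F) = 255
  255*16 + 15 (F) = 4095
  4095*16 + 15 (F) = 65535
Decimal = 65535

65535


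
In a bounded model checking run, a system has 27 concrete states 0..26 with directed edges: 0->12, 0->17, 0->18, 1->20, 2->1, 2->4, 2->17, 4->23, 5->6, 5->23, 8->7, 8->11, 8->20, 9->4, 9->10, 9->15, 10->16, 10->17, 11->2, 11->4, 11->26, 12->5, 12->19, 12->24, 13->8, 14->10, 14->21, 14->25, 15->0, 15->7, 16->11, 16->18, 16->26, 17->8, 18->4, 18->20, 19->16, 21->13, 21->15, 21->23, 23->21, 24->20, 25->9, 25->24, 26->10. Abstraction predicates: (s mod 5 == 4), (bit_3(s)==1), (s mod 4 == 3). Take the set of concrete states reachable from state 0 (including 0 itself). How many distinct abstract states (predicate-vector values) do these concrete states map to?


BFS from 0:
Concrete reachable: {0, 1, 2, 4, 5, 6, 7, 8, 10, 11, 12, 13, 15, 16, 17, 18, 19, 20, 21, 23, 24, 26}
Abstract via predicates (s mod 5 == 4), (bit_3(s)==1), (s mod 4 == 3):
  (0,0,0) <- {0, 1, 2, 5, 6, 16, 17, 18, 20, 21}
  (0,0,1) <- {7, 23}
  (0,1,0) <- {8, 10, 12, 13, 26}
  (0,1,1) <- {11, 15}
  (1,0,0) <- {4}
  (1,0,1) <- {19}
  (1,1,0) <- {24}
Distinct abstract states = 7

7


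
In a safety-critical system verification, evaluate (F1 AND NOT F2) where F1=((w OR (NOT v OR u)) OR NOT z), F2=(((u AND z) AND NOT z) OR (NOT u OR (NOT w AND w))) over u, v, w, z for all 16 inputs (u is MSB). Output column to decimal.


F1 = ((w OR (NOT v OR u)) OR NOT z)
F2 = (((u AND z) AND NOT z) OR (NOT u OR (NOT w AND w)))
Counterexample to F1=>F2 is where F1=1 and F2=0.
Evaluate each row (bits = u,v,w,z, MSB first):
  row 0 [0000]: F1=1 F2=1 -> F1&~F2 -> 0
  row 1 [0001]: F1=1 F2=1 -> F1&~F2 -> 0
  row 2 [0010]: F1=1 F2=1 -> F1&~F2 -> 0
  row 3 [0011]: F1=1 F2=1 -> F1&~F2 -> 0
  row 4 [0100]: F1=1 F2=1 -> F1&~F2 -> 0
  row 5 [0101]: F1=0 F2=1 -> F1&~F2 -> 0
  row 6 [0110]: F1=1 F2=1 -> F1&~F2 -> 0
  row 7 [0111]: F1=1 F2=1 -> F1&~F2 -> 0
  row 8 [1000]: F1=1 F2=0 -> F1&~F2 -> 1
  row 9 [1001]: F1=1 F2=0 -> F1&~F2 -> 1
  row 10 [1010]: F1=1 F2=0 -> F1&~F2 -> 1
  row 11 [1011]: F1=1 F2=0 -> F1&~F2 -> 1
  row 12 [1100]: F1=1 F2=0 -> F1&~F2 -> 1
  row 13 [1101]: F1=1 F2=0 -> F1&~F2 -> 1
  row 14 [1110]: F1=1 F2=0 -> F1&~F2 -> 1
  row 15 [1111]: F1=1 F2=0 -> F1&~F2 -> 1
Full result column, 4 rows per line (u,v fixed per line; w,z runs 00..11 left to right):
  rows 0-3 [u,v=00]: 0000  = hex 0
  rows 4-7 [u,v=01]: 0000  = hex 0
  rows 8-11 [u,v=10]: 1111  = hex F
  rows 12-15 [u,v=11]: 1111  = hex F
Counterexample vector (row 0 .. row 15) = 0000000011111111
Output column grouped in 4s = 0000 0000 1111 1111 = 0x00FF
Convert to decimal digit by digit (value = value*16 + digit):
  0 -> 0
  0*16 + 0 = 0
  0*16 + 15 (F) = 15
  15*16 + 15 (F) = 255
Decimal = 255

255


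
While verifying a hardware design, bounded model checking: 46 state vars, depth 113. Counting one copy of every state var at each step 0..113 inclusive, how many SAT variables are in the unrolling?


BMC unrolls to depth k, creating one copy of each state var for steps 0..k.
Step count = 113 + 1 = 114 (steps 0 through 113)
Vars per step = 46
Total = 46 * 114 = 5244

5244


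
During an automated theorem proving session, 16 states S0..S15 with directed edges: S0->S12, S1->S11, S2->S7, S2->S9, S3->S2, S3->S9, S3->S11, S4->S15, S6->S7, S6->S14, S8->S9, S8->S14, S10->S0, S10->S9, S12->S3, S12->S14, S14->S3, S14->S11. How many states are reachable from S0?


BFS from S0:
  layer 0: {S0}
  layer 1: {S12}
  layer 2: {S3, S14}
  layer 3: {S2, S9, S11}
  layer 4: {S7}
Reachable set: {S0, S2, S3, S7, S9, S11, S12, S14}
Count = 8

8


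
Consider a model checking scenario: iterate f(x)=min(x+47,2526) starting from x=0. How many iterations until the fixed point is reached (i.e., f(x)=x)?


Step 1: x=0, cap=2526, increment=47
Step 2: x grows by 47 each step until capped at 2526; fixed point is x=2526
Step 3: iterations = ceil(2526/47) = 54

54


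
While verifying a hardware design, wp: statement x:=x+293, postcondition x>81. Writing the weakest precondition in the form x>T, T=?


Formula: wp(x:=E, P) = P[E/x] (substitute E for x in postcondition)
Step 1: Postcondition: x>81
Step 2: Substitute x+293 for x: x+293>81
Step 3: Solve for x: x > 81-293 = -212

-212


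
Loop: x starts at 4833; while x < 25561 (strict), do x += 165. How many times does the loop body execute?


Step 1: x goes from 4833 toward 25561 by 165; the body runs while x<25561, so iterations = ceil((bound-start)/step)
Step 2: Distance=20728
Step 3: ceil(20728/165)=126

126


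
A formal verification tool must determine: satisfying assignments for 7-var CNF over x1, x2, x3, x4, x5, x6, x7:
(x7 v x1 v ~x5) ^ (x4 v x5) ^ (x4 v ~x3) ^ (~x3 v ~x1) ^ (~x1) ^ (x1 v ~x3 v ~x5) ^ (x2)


CNF with 7 clauses over 7 vars (128 assignments).
An assignment satisfies CNF iff every clause has >=1 true literal.
Check each row (bits = x1,x2,x3,x4,x5,x6,x7; clause T/F shown):
  row 0 [0000000]: clauses=TFTTTTF -> 0
  row 1 [0000001]: clauses=TFTTTTF -> 0
  row 2 [0000010]: clauses=TFTTTTF -> 0
  row 3 [0000011]: clauses=TFTTTTF -> 0
  row 4 [0000100]: clauses=FTTTTTF -> 0
  (every remaining row is evaluated the same way; all 128 results are listed next)
Full result column, 8 rows per line (x1,x2,x3,x4 fixed per line; x5,x6,x7 runs 000..111 left to right):
  rows 0-7 [x1,x2,x3,x4=0000]: 00000000  (ones: 0)
  rows 8-15 [x1,x2,x3,x4=0001]: 00000000  (ones: 0)
  rows 16-23 [x1,x2,x3,x4=0010]: 00000000  (ones: 0)
  rows 24-31 [x1,x2,x3,x4=0011]: 00000000  (ones: 0)
  rows 32-39 [x1,x2,x3,x4=0100]: 00000101  (ones: 2)
  rows 40-47 [x1,x2,x3,x4=0101]: 11110101  (ones: 6)
  rows 48-55 [x1,x2,x3,x4=0110]: 00000000  (ones: 0)
  rows 56-63 [x1,x2,x3,x4=0111]: 11110000  (ones: 4)
  rows 64-71 [x1,x2,x3,x4=1000]: 00000000  (ones: 0)
  rows 72-79 [x1,x2,x3,x4=1001]: 00000000  (ones: 0)
  rows 80-87 [x1,x2,x3,x4=1010]: 00000000  (ones: 0)
  rows 88-95 [x1,x2,x3,x4=1011]: 00000000  (ones: 0)
  rows 96-103 [x1,x2,x3,x4=1100]: 00000000  (ones: 0)
  rows 104-111 [x1,x2,x3,x4=1101]: 00000000  (ones: 0)
  rows 112-119 [x1,x2,x3,x4=1110]: 00000000  (ones: 0)
  rows 120-127 [x1,x2,x3,x4=1111]: 00000000  (ones: 0)
Satisfying assignments = 0+0+0+0+2+6+0+4+0+0+0+0+0+0+0+0 = 12

12


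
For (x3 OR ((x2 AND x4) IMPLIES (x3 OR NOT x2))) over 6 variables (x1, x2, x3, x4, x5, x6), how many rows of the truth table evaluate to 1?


Formula: (x3 OR ((x2 AND x4) IMPLIES (x3 OR NOT x2))) over 6 vars (64 rows)
Evaluate each row (x1, x2, x3, x4, x5, x6 as bits, MSB first):
  row 0 [000000]: (0 OR ((0 AND 0) IMPLIES (0 OR NOT 0))) -> 1
  row 1 [000001]: (0 OR ((0 AND 0) IMPLIES (0 OR NOT 0))) -> 1
  row 2 [000010]: (0 OR ((0 AND 0) IMPLIES (0 OR NOT 0))) -> 1
  row 3 [000011]: (0 OR ((0 AND 0) IMPLIES (0 OR NOT 0))) -> 1
  row 4 [000100]: (0 OR ((0 AND 1) IMPLIES (0 OR NOT 0))) -> 1
  (every remaining row is evaluated the same way; all 64 results are listed next)
Full result column, 8 rows per line (x1,x2,x3 fixed per line; x4,x5,x6 runs 000..111 left to right):
  rows 0-7 [x1,x2,x3=000]: 11111111  (ones: 8)
  rows 8-15 [x1,x2,x3=001]: 11111111  (ones: 8)
  rows 16-23 [x1,x2,x3=010]: 11110000  (ones: 4)
  rows 24-31 [x1,x2,x3=011]: 11111111  (ones: 8)
  rows 32-39 [x1,x2,x3=100]: 11111111  (ones: 8)
  rows 40-47 [x1,x2,x3=101]: 11111111  (ones: 8)
  rows 48-55 [x1,x2,x3=110]: 11110000  (ones: 4)
  rows 56-63 [x1,x2,x3=111]: 11111111  (ones: 8)
Count of 1-rows = 8+8+4+8+8+8+4+8 = 56

56


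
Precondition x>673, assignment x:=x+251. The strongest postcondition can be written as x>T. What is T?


Formula: sp(P, x:=E) = exists old_x. (x = E[old_x/x]) AND P[old_x/x] (old_x is the value of x before the assignment; eliminate old_x by solving x = E[old_x/x] for old_x)
Step 1: Precondition P: x>673, i.e. old_x > 673
Step 2: Assignment gives x = old_x + 251, so old_x = x - 251
Step 3: Substitute into P: x - 251 > 673
Step 4: Simplify: x > 673+251 = 924

924


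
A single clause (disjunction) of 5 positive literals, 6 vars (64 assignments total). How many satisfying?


Step 1: Total=2^6=64
Step 2: Unsat when all 5 false: 2^1=2
Step 3: Sat=64-2=62

62


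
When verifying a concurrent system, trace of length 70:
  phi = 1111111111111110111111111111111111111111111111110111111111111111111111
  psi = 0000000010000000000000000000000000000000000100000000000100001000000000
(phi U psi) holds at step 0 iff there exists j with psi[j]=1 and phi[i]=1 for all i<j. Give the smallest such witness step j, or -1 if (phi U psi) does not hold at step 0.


(phi U psi) at 0: need smallest j with psi[j]=1 and phi[i]=1 for all i in [0,j).
Scan from step 0:
  step 0: phi=1, psi=0 -> continue
  step 1: phi=1, psi=0 -> continue
  step 2: phi=1, psi=0 -> continue
  step 3: phi=1, psi=0 -> continue
  step 8: psi=1 and phi held for [0,8) -> witness found
Witness step = 8

8


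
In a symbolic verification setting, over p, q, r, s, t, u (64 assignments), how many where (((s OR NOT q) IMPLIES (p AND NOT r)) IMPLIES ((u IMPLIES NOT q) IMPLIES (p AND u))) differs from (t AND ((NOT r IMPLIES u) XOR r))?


F1 = (((s OR NOT q) IMPLIES (p AND NOT r)) IMPLIES ((u IMPLIES NOT q) IMPLIES (p AND u)))
F2 = (t AND ((NOT r IMPLIES u) XOR r))
Evaluate both on each of 64 rows (bits = p,q,r,s,t,u):
  row 0 [000000]: F1=1 F2=0 (differ) -> 1
  row 1 [000001]: F1=1 F2=0 (differ) -> 1
  row 2 [000010]: F1=1 F2=0 (differ) -> 1
  row 3 [000011]: F1=1 F2=1 -> 0
  row 4 [000100]: F1=1 F2=0 (differ) -> 1
  (every remaining row is evaluated the same way; all 64 results are listed next)
Full result column, 8 rows per line (p,q,r fixed per line; s,t,u runs 000..111 left to right):
  rows 0-7 [p,q,r=000]: 11101110  (ones: 6)
  rows 8-15 [p,q,r=001]: 11111111  (ones: 8)
  rows 16-23 [p,q,r=010]: 01001110  (ones: 4)
  rows 24-31 [p,q,r=011]: 01011111  (ones: 6)
  rows 32-39 [p,q,r=100]: 01000100  (ones: 2)
  rows 40-47 [p,q,r=101]: 11111111  (ones: 8)
  rows 48-55 [p,q,r=110]: 01000100  (ones: 2)
  rows 56-63 [p,q,r=111]: 01011111  (ones: 6)
Disagreements = 6+8+4+6+2+8+2+6 = 42

42


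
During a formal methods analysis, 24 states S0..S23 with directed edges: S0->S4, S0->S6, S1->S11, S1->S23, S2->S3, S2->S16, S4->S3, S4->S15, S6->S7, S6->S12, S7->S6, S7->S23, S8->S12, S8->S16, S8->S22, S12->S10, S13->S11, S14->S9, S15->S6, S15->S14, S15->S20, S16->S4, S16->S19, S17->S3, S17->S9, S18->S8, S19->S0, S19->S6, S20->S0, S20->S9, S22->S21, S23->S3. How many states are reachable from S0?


BFS from S0:
  layer 0: {S0}
  layer 1: {S4, S6}
  layer 2: {S3, S7, S12, S15}
  layer 3: {S10, S14, S20, S23}
  layer 4: {S9}
Reachable set: {S0, S3, S4, S6, S7, S9, S10, S12, S14, S15, S20, S23}
Count = 12

12


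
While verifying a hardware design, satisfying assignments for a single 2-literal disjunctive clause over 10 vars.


Step 1: Total=2^10=1024
Step 2: Unsat when all 2 false: 2^8=256
Step 3: Sat=1024-256=768

768


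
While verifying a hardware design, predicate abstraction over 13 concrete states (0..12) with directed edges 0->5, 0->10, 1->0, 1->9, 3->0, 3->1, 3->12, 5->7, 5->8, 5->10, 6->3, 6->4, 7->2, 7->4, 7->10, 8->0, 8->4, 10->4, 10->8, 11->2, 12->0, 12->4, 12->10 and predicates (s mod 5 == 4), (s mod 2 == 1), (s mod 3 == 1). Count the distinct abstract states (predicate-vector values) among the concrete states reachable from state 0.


BFS from 0:
Concrete reachable: {0, 2, 4, 5, 7, 8, 10}
Abstract via predicates (s mod 5 == 4), (s mod 2 == 1), (s mod 3 == 1):
  (0,0,0) <- {0, 2, 8}
  (0,0,1) <- {10}
  (0,1,0) <- {5}
  (0,1,1) <- {7}
  (1,0,1) <- {4}
Distinct abstract states = 5

5


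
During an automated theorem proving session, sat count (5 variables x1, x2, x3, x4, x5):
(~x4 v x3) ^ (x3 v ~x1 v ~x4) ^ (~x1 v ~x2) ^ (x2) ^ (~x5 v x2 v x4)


CNF with 5 clauses over 5 vars (32 assignments).
An assignment satisfies CNF iff every clause has >=1 true literal.
Check each row (bits = x1,x2,x3,x4,x5; clause T/F shown):
  row 0 [00000]: clauses=TTTFT -> 0
  row 1 [00001]: clauses=TTTFF -> 0
  row 2 [00010]: clauses=FTTFT -> 0
  row 3 [00011]: clauses=FTTFT -> 0
  row 4 [00100]: clauses=TTTFT -> 0
  row 5 [00101]: clauses=TTTFF -> 0
  row 6 [00110]: clauses=TTTFT -> 0
  row 7 [00111]: clauses=TTTFT -> 0
  row 8 [01000]: clauses=TTTTT -> 1
  row 9 [01001]: clauses=TTTTT -> 1
  row 10 [01010]: clauses=FTTTT -> 0
  row 11 [01011]: clauses=FTTTT -> 0
  row 12 [01100]: clauses=TTTTT -> 1
  row 13 [01101]: clauses=TTTTT -> 1
  row 14 [01110]: clauses=TTTTT -> 1
  row 15 [01111]: clauses=TTTTT -> 1
  row 16 [10000]: clauses=TTTFT -> 0
  row 17 [10001]: clauses=TTTFF -> 0
  row 18 [10010]: clauses=FFTFT -> 0
  row 19 [10011]: clauses=FFTFT -> 0
  row 20 [10100]: clauses=TTTFT -> 0
  row 21 [10101]: clauses=TTTFF -> 0
  row 22 [10110]: clauses=TTTFT -> 0
  row 23 [10111]: clauses=TTTFT -> 0
  row 24 [11000]: clauses=TTFTT -> 0
  row 25 [11001]: clauses=TTFTT -> 0
  row 26 [11010]: clauses=FFFTT -> 0
  row 27 [11011]: clauses=FFFTT -> 0
  row 28 [11100]: clauses=TTFTT -> 0
  row 29 [11101]: clauses=TTFTT -> 0
  row 30 [11110]: clauses=TTFTT -> 0
  row 31 [11111]: clauses=TTFTT -> 0
Full result column, 8 rows per line (x1,x2 fixed per line; x3,x4,x5 runs 000..111 left to right):
  rows 0-7 [x1,x2=00]: 00000000  (ones: 0)
  rows 8-15 [x1,x2=01]: 11001111  (ones: 6)
  rows 16-23 [x1,x2=10]: 00000000  (ones: 0)
  rows 24-31 [x1,x2=11]: 00000000  (ones: 0)
Satisfying assignments = 0+6+0+0 = 6

6


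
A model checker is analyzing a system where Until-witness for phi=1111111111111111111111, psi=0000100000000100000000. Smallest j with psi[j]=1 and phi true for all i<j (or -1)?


(phi U psi) at 0: need smallest j with psi[j]=1 and phi[i]=1 for all i in [0,j).
Scan from step 0:
  step 0: phi=1, psi=0 -> continue
  step 1: phi=1, psi=0 -> continue
  step 2: phi=1, psi=0 -> continue
  step 3: phi=1, psi=0 -> continue
  step 4: psi=1 and phi held for [0,4) -> witness found
Witness step = 4

4


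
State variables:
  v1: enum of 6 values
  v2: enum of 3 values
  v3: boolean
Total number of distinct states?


State space = product of domain sizes of all variables.
Domain sizes:
  v1 (enum of 6 values): 6
  v2 (enum of 3 values): 3
  v3 (boolean): 2
Product = 6 * 3 * 2 = 36

36


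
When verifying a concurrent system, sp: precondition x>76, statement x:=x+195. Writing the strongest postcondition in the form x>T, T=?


Formula: sp(P, x:=E) = exists old_x. (x = E[old_x/x]) AND P[old_x/x] (old_x is the value of x before the assignment; eliminate old_x by solving x = E[old_x/x] for old_x)
Step 1: Precondition P: x>76, i.e. old_x > 76
Step 2: Assignment gives x = old_x + 195, so old_x = x - 195
Step 3: Substitute into P: x - 195 > 76
Step 4: Simplify: x > 76+195 = 271

271


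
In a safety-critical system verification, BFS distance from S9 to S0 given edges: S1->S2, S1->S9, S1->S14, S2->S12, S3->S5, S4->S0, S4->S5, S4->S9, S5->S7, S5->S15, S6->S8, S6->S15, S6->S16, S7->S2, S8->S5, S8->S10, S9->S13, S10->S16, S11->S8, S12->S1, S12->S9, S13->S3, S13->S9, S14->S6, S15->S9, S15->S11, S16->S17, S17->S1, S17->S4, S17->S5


BFS layer-by-layer from S9:
  dist 0: {S9}
  dist 1: {S13}
  dist 2: {S3}
  dist 3: {S5}
  dist 4: {S7, S15}
  dist 5: {S2, S11}
  dist 6: {S8, S12}
  dist 7: {S1, S10}
  dist 8: {S14, S16}
  dist 9: {S6, S17}
  dist 10: {S4}
  dist 11: {S0}
  -> S0 reached at distance 11
Shortest path length = 11

11


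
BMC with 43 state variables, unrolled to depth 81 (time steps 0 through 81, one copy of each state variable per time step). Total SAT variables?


BMC unrolls to depth k, creating one copy of each state var for steps 0..k.
Step count = 81 + 1 = 82 (steps 0 through 81)
Vars per step = 43
Total = 43 * 82 = 3526

3526


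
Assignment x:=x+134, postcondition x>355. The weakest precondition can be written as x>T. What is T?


Formula: wp(x:=E, P) = P[E/x] (substitute E for x in postcondition)
Step 1: Postcondition: x>355
Step 2: Substitute x+134 for x: x+134>355
Step 3: Solve for x: x > 355-134 = 221

221


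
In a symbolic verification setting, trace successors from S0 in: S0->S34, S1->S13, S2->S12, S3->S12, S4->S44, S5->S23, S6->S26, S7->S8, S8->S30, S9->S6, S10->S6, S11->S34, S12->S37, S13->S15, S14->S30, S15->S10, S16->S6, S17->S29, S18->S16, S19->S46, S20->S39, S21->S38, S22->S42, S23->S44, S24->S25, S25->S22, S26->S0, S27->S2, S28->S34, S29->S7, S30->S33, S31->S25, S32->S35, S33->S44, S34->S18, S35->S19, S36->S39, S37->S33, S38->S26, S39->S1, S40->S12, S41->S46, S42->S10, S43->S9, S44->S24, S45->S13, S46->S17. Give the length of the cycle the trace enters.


Trace from S0 until a state repeats:
  S0 -> S34 -> S18 -> S16 -> S6 -> S26 -> S0
S0 first seen at step 0, revisited at step 6.
Cycle length = 6 - 0 = 6

6


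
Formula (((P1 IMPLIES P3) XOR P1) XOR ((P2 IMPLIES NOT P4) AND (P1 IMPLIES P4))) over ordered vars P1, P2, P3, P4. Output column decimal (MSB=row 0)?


Formula: (((P1 IMPLIES P3) XOR P1) XOR ((P2 IMPLIES NOT P4) AND (P1 IMPLIES P4))) over P1, P2, P3, P4 (16 rows)
Evaluate each row (bits = P1,P2,P3,P4, MSB first):
  row 0 [0000]: (((0 IMPLIES 0) XOR 0) XOR ((0 IMPLIES NOT 0) AND (0 IMPLIES 0))) -> 0
  row 1 [0001]: (((0 IMPLIES 0) XOR 0) XOR ((0 IMPLIES NOT 1) AND (0 IMPLIES 1))) -> 0
  row 2 [0010]: (((0 IMPLIES 1) XOR 0) XOR ((0 IMPLIES NOT 0) AND (0 IMPLIES 0))) -> 0
  row 3 [0011]: (((0 IMPLIES 1) XOR 0) XOR ((0 IMPLIES NOT 1) AND (0 IMPLIES 1))) -> 0
  row 4 [0100]: (((0 IMPLIES 0) XOR 0) XOR ((1 IMPLIES NOT 0) AND (0 IMPLIES 0))) -> 0
  row 5 [0101]: (((0 IMPLIES 0) XOR 0) XOR ((1 IMPLIES NOT 1) AND (0 IMPLIES 1))) -> 1
  row 6 [0110]: (((0 IMPLIES 1) XOR 0) XOR ((1 IMPLIES NOT 0) AND (0 IMPLIES 0))) -> 0
  row 7 [0111]: (((0 IMPLIES 1) XOR 0) XOR ((1 IMPLIES NOT 1) AND (0 IMPLIES 1))) -> 1
  row 8 [1000]: (((1 IMPLIES 0) XOR 1) XOR ((0 IMPLIES NOT 0) AND (1 IMPLIES 0))) -> 1
  row 9 [1001]: (((1 IMPLIES 0) XOR 1) XOR ((0 IMPLIES NOT 1) AND (1 IMPLIES 1))) -> 0
  row 10 [1010]: (((1 IMPLIES 1) XOR 1) XOR ((0 IMPLIES NOT 0) AND (1 IMPLIES 0))) -> 0
  row 11 [1011]: (((1 IMPLIES 1) XOR 1) XOR ((0 IMPLIES NOT 1) AND (1 IMPLIES 1))) -> 1
  row 12 [1100]: (((1 IMPLIES 0) XOR 1) XOR ((1 IMPLIES NOT 0) AND (1 IMPLIES 0))) -> 1
  row 13 [1101]: (((1 IMPLIES 0) XOR 1) XOR ((1 IMPLIES NOT 1) AND (1 IMPLIES 1))) -> 1
  row 14 [1110]: (((1 IMPLIES 1) XOR 1) XOR ((1 IMPLIES NOT 0) AND (1 IMPLIES 0))) -> 0
  row 15 [1111]: (((1 IMPLIES 1) XOR 1) XOR ((1 IMPLIES NOT 1) AND (1 IMPLIES 1))) -> 0
Full result column, 4 rows per line (P1,P2 fixed per line; P3,P4 runs 00..11 left to right):
  rows 0-3 [P1,P2=00]: 0000  = hex 0
  rows 4-7 [P1,P2=01]: 0101  = hex 5
  rows 8-11 [P1,P2=10]: 1001  = hex 9
  rows 12-15 [P1,P2=11]: 1100  = hex C
Output column (row 0 .. row 15) = 0000010110011100
Output column grouped in 4s = 0000 0101 1001 1100 = 0x059C
Convert to decimal digit by digit (value = value*16 + digit):
  0 -> 0
  0*16 + 5 = 5
  5*16 + 9 = 89
  89*16 + 12 (C) = 1436
Decimal = 1436

1436


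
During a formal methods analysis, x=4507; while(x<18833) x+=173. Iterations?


Step 1: x goes from 4507 toward 18833 by 173; the body runs while x<18833, so iterations = ceil((bound-start)/step)
Step 2: Distance=14326
Step 3: ceil(14326/173)=83

83


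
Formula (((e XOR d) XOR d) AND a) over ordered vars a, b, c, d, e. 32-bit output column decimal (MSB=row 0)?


Formula: (((e XOR d) XOR d) AND a) over a, b, c, d, e (32 rows)
Evaluate each row (bits = a,b,c,d,e, MSB first):
  row 0 [00000]: (((0 XOR 0) XOR 0) AND 0) -> 0
  row 1 [00001]: (((1 XOR 0) XOR 0) AND 0) -> 0
  row 2 [00010]: (((0 XOR 1) XOR 1) AND 0) -> 0
  row 3 [00011]: (((1 XOR 1) XOR 1) AND 0) -> 0
  row 4 [00100]: (((0 XOR 0) XOR 0) AND 0) -> 0
  row 5 [00101]: (((1 XOR 0) XOR 0) AND 0) -> 0
  row 6 [00110]: (((0 XOR 1) XOR 1) AND 0) -> 0
  row 7 [00111]: (((1 XOR 1) XOR 1) AND 0) -> 0
  row 8 [01000]: (((0 XOR 0) XOR 0) AND 0) -> 0
  row 9 [01001]: (((1 XOR 0) XOR 0) AND 0) -> 0
  row 10 [01010]: (((0 XOR 1) XOR 1) AND 0) -> 0
  row 11 [01011]: (((1 XOR 1) XOR 1) AND 0) -> 0
  row 12 [01100]: (((0 XOR 0) XOR 0) AND 0) -> 0
  row 13 [01101]: (((1 XOR 0) XOR 0) AND 0) -> 0
  row 14 [01110]: (((0 XOR 1) XOR 1) AND 0) -> 0
  row 15 [01111]: (((1 XOR 1) XOR 1) AND 0) -> 0
  row 16 [10000]: (((0 XOR 0) XOR 0) AND 1) -> 0
  row 17 [10001]: (((1 XOR 0) XOR 0) AND 1) -> 1
  row 18 [10010]: (((0 XOR 1) XOR 1) AND 1) -> 0
  row 19 [10011]: (((1 XOR 1) XOR 1) AND 1) -> 1
  row 20 [10100]: (((0 XOR 0) XOR 0) AND 1) -> 0
  row 21 [10101]: (((1 XOR 0) XOR 0) AND 1) -> 1
  row 22 [10110]: (((0 XOR 1) XOR 1) AND 1) -> 0
  row 23 [10111]: (((1 XOR 1) XOR 1) AND 1) -> 1
  row 24 [11000]: (((0 XOR 0) XOR 0) AND 1) -> 0
  row 25 [11001]: (((1 XOR 0) XOR 0) AND 1) -> 1
  row 26 [11010]: (((0 XOR 1) XOR 1) AND 1) -> 0
  row 27 [11011]: (((1 XOR 1) XOR 1) AND 1) -> 1
  row 28 [11100]: (((0 XOR 0) XOR 0) AND 1) -> 0
  row 29 [11101]: (((1 XOR 0) XOR 0) AND 1) -> 1
  row 30 [11110]: (((0 XOR 1) XOR 1) AND 1) -> 0
  row 31 [11111]: (((1 XOR 1) XOR 1) AND 1) -> 1
Full result column, 4 rows per line (a,b,c fixed per line; d,e runs 00..11 left to right):
  rows 0-3 [a,b,c=000]: 0000  = hex 0
  rows 4-7 [a,b,c=001]: 0000  = hex 0
  rows 8-11 [a,b,c=010]: 0000  = hex 0
  rows 12-15 [a,b,c=011]: 0000  = hex 0
  rows 16-19 [a,b,c=100]: 0101  = hex 5
  rows 20-23 [a,b,c=101]: 0101  = hex 5
  rows 24-27 [a,b,c=110]: 0101  = hex 5
  rows 28-31 [a,b,c=111]: 0101  = hex 5
Output column (row 0 .. row 31) = 00000000000000000101010101010101
Output column grouped in 4s = 0000 0000 0000 0000 0101 0101 0101 0101 = 0x00005555
Convert to decimal digit by digit (value = value*16 + digit):
  0 -> 0
  0*16 + 0 = 0
  0*16 + 0 = 0
  0*16 + 0 = 0
  0*16 + 5 = 5
  5*16 + 5 = 85
  85*16 + 5 = 1365
  1365*16 + 5 = 21845
Decimal = 21845

21845


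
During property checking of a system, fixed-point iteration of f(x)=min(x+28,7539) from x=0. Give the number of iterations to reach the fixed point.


Step 1: x=0, cap=7539, increment=28
Step 2: x grows by 28 each step until capped at 7539; fixed point is x=7539
Step 3: iterations = ceil(7539/28) = 270

270


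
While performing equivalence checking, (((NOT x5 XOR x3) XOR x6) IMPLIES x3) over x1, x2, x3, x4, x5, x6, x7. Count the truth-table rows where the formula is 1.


Formula: (((NOT x5 XOR x3) XOR x6) IMPLIES x3) over 7 vars (128 rows)
Evaluate each row (x1, x2, x3, x4, x5, x6, x7 as bits, MSB first):
  row 0 [0000000]: (((NOT 0 XOR 0) XOR 0) IMPLIES 0) -> 0
  row 1 [0000001]: (((NOT 0 XOR 0) XOR 0) IMPLIES 0) -> 0
  row 2 [0000010]: (((NOT 0 XOR 0) XOR 1) IMPLIES 0) -> 1
  row 3 [0000011]: (((NOT 0 XOR 0) XOR 1) IMPLIES 0) -> 1
  row 4 [0000100]: (((NOT 1 XOR 0) XOR 0) IMPLIES 0) -> 1
  (every remaining row is evaluated the same way; all 128 results are listed next)
Full result column, 8 rows per line (x1,x2,x3,x4 fixed per line; x5,x6,x7 runs 000..111 left to right):
  rows 0-7 [x1,x2,x3,x4=0000]: 00111100  (ones: 4)
  rows 8-15 [x1,x2,x3,x4=0001]: 00111100  (ones: 4)
  rows 16-23 [x1,x2,x3,x4=0010]: 11111111  (ones: 8)
  rows 24-31 [x1,x2,x3,x4=0011]: 11111111  (ones: 8)
  rows 32-39 [x1,x2,x3,x4=0100]: 00111100  (ones: 4)
  rows 40-47 [x1,x2,x3,x4=0101]: 00111100  (ones: 4)
  rows 48-55 [x1,x2,x3,x4=0110]: 11111111  (ones: 8)
  rows 56-63 [x1,x2,x3,x4=0111]: 11111111  (ones: 8)
  rows 64-71 [x1,x2,x3,x4=1000]: 00111100  (ones: 4)
  rows 72-79 [x1,x2,x3,x4=1001]: 00111100  (ones: 4)
  rows 80-87 [x1,x2,x3,x4=1010]: 11111111  (ones: 8)
  rows 88-95 [x1,x2,x3,x4=1011]: 11111111  (ones: 8)
  rows 96-103 [x1,x2,x3,x4=1100]: 00111100  (ones: 4)
  rows 104-111 [x1,x2,x3,x4=1101]: 00111100  (ones: 4)
  rows 112-119 [x1,x2,x3,x4=1110]: 11111111  (ones: 8)
  rows 120-127 [x1,x2,x3,x4=1111]: 11111111  (ones: 8)
Count of 1-rows = 4+4+8+8+4+4+8+8+4+4+8+8+4+4+8+8 = 96

96


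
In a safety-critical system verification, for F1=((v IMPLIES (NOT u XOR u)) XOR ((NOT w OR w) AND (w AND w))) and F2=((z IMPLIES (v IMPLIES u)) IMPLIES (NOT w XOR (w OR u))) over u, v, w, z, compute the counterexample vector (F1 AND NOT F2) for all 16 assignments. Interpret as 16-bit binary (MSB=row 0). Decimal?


F1 = ((v IMPLIES (NOT u XOR u)) XOR ((NOT w OR w) AND (w AND w)))
F2 = ((z IMPLIES (v IMPLIES u)) IMPLIES (NOT w XOR (w OR u)))
Counterexample to F1=>F2 is where F1=1 and F2=0.
Evaluate each row (bits = u,v,w,z, MSB first):
  row 0 [0000]: F1=1 F2=1 -> F1&~F2 -> 0
  row 1 [0001]: F1=1 F2=1 -> F1&~F2 -> 0
  row 2 [0010]: F1=0 F2=1 -> F1&~F2 -> 0
  row 3 [0011]: F1=0 F2=1 -> F1&~F2 -> 0
  row 4 [0100]: F1=1 F2=1 -> F1&~F2 -> 0
  row 5 [0101]: F1=1 F2=1 -> F1&~F2 -> 0
  row 6 [0110]: F1=0 F2=1 -> F1&~F2 -> 0
  row 7 [0111]: F1=0 F2=1 -> F1&~F2 -> 0
  row 8 [1000]: F1=1 F2=0 -> F1&~F2 -> 1
  row 9 [1001]: F1=1 F2=0 -> F1&~F2 -> 1
  row 10 [1010]: F1=0 F2=1 -> F1&~F2 -> 0
  row 11 [1011]: F1=0 F2=1 -> F1&~F2 -> 0
  row 12 [1100]: F1=1 F2=0 -> F1&~F2 -> 1
  row 13 [1101]: F1=1 F2=0 -> F1&~F2 -> 1
  row 14 [1110]: F1=0 F2=1 -> F1&~F2 -> 0
  row 15 [1111]: F1=0 F2=1 -> F1&~F2 -> 0
Full result column, 4 rows per line (u,v fixed per line; w,z runs 00..11 left to right):
  rows 0-3 [u,v=00]: 0000  = hex 0
  rows 4-7 [u,v=01]: 0000  = hex 0
  rows 8-11 [u,v=10]: 1100  = hex C
  rows 12-15 [u,v=11]: 1100  = hex C
Counterexample vector (row 0 .. row 15) = 0000000011001100
Output column grouped in 4s = 0000 0000 1100 1100 = 0x00CC
Convert to decimal digit by digit (value = value*16 + digit):
  0 -> 0
  0*16 + 0 = 0
  0*16 + 12 (C) = 12
  12*16 + 12 (C) = 204
Decimal = 204

204


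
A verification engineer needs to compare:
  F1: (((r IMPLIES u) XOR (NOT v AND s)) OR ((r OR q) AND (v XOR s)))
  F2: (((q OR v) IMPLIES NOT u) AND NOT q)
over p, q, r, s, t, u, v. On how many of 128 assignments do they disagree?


F1 = (((r IMPLIES u) XOR (NOT v AND s)) OR ((r OR q) AND (v XOR s)))
F2 = (((q OR v) IMPLIES NOT u) AND NOT q)
Evaluate both on each of 128 rows (bits = p,q,r,s,t,u,v):
  row 0 [0000000]: F1=1 F2=1 -> 0
  row 1 [0000001]: F1=1 F2=1 -> 0
  row 2 [0000010]: F1=1 F2=1 -> 0
  row 3 [0000011]: F1=1 F2=0 (differ) -> 1
  row 4 [0000100]: F1=1 F2=1 -> 0
  (every remaining row is evaluated the same way; all 128 results are listed next)
Full result column, 8 rows per line (p,q,r,s fixed per line; t,u,v runs 000..111 left to right):
  rows 0-7 [p,q,r,s=0000]: 00010001  (ones: 2)
  rows 8-15 [p,q,r,s=0001]: 10111011  (ones: 6)
  rows 16-23 [p,q,r,s=0010]: 10011001  (ones: 4)
  rows 24-31 [p,q,r,s=0011]: 01010101  (ones: 4)
  rows 32-39 [p,q,r,s=0100]: 11111111  (ones: 8)
  rows 40-47 [p,q,r,s=0101]: 11111111  (ones: 8)
  rows 48-55 [p,q,r,s=0110]: 01110111  (ones: 6)
  rows 56-63 [p,q,r,s=0111]: 10111011  (ones: 6)
  rows 64-71 [p,q,r,s=1000]: 00010001  (ones: 2)
  rows 72-79 [p,q,r,s=1001]: 10111011  (ones: 6)
  rows 80-87 [p,q,r,s=1010]: 10011001  (ones: 4)
  rows 88-95 [p,q,r,s=1011]: 01010101  (ones: 4)
  rows 96-103 [p,q,r,s=1100]: 11111111  (ones: 8)
  rows 104-111 [p,q,r,s=1101]: 11111111  (ones: 8)
  rows 112-119 [p,q,r,s=1110]: 01110111  (ones: 6)
  rows 120-127 [p,q,r,s=1111]: 10111011  (ones: 6)
Disagreements = 2+6+4+4+8+8+6+6+2+6+4+4+8+8+6+6 = 88

88
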